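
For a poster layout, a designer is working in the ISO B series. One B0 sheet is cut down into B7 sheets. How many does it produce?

128

B0 = 1000 × 1414 mm; B7 = 88 × 125 mm.
Each halving step doubles the count; 7 steps from B0 to B7.
2^7 = 128.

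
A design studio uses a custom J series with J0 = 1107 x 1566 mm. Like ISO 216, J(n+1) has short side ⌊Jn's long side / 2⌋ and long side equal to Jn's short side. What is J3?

391 × 553 mm

J1: ⌊1566/2⌋ × 1107 = 783 × 1107 mm
J2: ⌊1107/2⌋ × 783 = 553 × 783 mm
J3: ⌊783/2⌋ × 553 = 391 × 553 mm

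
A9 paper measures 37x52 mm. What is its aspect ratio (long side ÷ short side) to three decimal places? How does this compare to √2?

52 / 37 = 1.405
ISO 216 targets √2 ≈ 1.414; the -0.009 deviation is from mm rounding.

1.405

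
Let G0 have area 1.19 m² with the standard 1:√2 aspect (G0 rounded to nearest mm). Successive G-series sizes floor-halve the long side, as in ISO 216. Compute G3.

324 × 458 mm

Let G0's short side be w mm. w · w√2 = 1.19 m² = 1,190,000 mm², so w ≈ 917.3 mm and w√2 ≈ 1297.3 mm → G0 = 917 × 1297 mm.
G1: ⌊1297/2⌋ × 917 = 648 × 917 mm
G2: ⌊917/2⌋ × 648 = 458 × 648 mm
G3: ⌊648/2⌋ × 458 = 324 × 458 mm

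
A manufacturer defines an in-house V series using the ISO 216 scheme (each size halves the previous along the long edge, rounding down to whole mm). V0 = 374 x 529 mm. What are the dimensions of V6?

46 × 66 mm

V1 = 264 × 374 mm (from V0 by 1 halving).
V2: ⌊374/2⌋ × 264 = 187 × 264 mm
V3: ⌊264/2⌋ × 187 = 132 × 187 mm
V4: ⌊187/2⌋ × 132 = 93 × 132 mm
V5: ⌊132/2⌋ × 93 = 66 × 93 mm
V6: ⌊93/2⌋ × 66 = 46 × 66 mm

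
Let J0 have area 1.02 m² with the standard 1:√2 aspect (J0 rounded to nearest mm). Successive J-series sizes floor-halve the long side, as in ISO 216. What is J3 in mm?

300 × 424 mm

Let J0's short side be w mm. w · w√2 = 1.02 m² = 1,020,000 mm², so w ≈ 849.3 mm and w√2 ≈ 1201.0 mm → J0 = 849 × 1201 mm.
J1: ⌊1201/2⌋ × 849 = 600 × 849 mm
J2: ⌊849/2⌋ × 600 = 424 × 600 mm
J3: ⌊600/2⌋ × 424 = 300 × 424 mm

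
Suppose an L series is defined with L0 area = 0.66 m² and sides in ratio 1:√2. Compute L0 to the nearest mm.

683 × 966 mm

Let the short side be w mm. Then w · w√2 = 0.66 m² = 660,000 mm².
w² = 660,000/√2, so w ≈ 683.1 mm; long side = w√2 ≈ 966.1 mm.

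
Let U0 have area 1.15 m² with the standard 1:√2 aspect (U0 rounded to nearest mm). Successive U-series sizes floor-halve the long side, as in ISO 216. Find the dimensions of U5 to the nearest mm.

159 × 225 mm

Let U0's short side be w mm. w · w√2 = 1.15 m² = 1,150,000 mm², so w ≈ 901.8 mm and w√2 ≈ 1275.3 mm → U0 = 902 × 1275 mm.
U1: ⌊1275/2⌋ × 902 = 637 × 902 mm
U2: ⌊902/2⌋ × 637 = 451 × 637 mm
U3: ⌊637/2⌋ × 451 = 318 × 451 mm
U4: ⌊451/2⌋ × 318 = 225 × 318 mm
U5: ⌊318/2⌋ × 225 = 159 × 225 mm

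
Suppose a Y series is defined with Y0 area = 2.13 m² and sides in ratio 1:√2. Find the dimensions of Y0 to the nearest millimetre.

1227 × 1736 mm

Let the short side be w mm. Then w · w√2 = 2.13 m² = 2,130,000 mm².
w² = 2,130,000/√2, so w ≈ 1227.2 mm; long side = w√2 ≈ 1735.6 mm.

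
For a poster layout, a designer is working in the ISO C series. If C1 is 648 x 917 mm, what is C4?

229 × 324 mm

C2: ⌊917/2⌋ × 648 = 458 × 648 mm
C3: ⌊648/2⌋ × 458 = 324 × 458 mm
C4: ⌊458/2⌋ × 324 = 229 × 324 mm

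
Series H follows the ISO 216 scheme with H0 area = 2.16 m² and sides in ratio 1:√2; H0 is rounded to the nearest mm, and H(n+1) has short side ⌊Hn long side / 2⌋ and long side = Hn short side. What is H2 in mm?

Let H0's short side be w mm. w · w√2 = 2.16 m² = 2,160,000 mm², so w ≈ 1235.9 mm and w√2 ≈ 1747.8 mm → H0 = 1236 × 1748 mm.
H1: ⌊1748/2⌋ × 1236 = 874 × 1236 mm
H2: ⌊1236/2⌋ × 874 = 618 × 874 mm

618 × 874 mm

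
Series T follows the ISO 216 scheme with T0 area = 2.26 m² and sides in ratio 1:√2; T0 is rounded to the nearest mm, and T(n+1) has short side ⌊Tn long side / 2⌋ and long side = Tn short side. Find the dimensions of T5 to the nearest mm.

223 × 316 mm

Let T0's short side be w mm. w · w√2 = 2.26 m² = 2,260,000 mm², so w ≈ 1264.1 mm and w√2 ≈ 1787.8 mm → T0 = 1264 × 1788 mm.
T1: ⌊1788/2⌋ × 1264 = 894 × 1264 mm
T2: ⌊1264/2⌋ × 894 = 632 × 894 mm
T3: ⌊894/2⌋ × 632 = 447 × 632 mm
T4: ⌊632/2⌋ × 447 = 316 × 447 mm
T5: ⌊447/2⌋ × 316 = 223 × 316 mm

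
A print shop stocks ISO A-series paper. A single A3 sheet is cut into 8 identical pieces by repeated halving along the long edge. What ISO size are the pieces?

8 = 2^3, so 3 halving steps.
A3 → A4 → … → A6 after 3 steps.

A6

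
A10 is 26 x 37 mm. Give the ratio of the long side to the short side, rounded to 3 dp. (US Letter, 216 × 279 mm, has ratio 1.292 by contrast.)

1.423

37 / 26 = 1.423
ISO 216 targets √2 ≈ 1.414; the +0.009 deviation is from mm rounding.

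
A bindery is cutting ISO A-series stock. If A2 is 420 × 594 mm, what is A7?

A3: ⌊594/2⌋ × 420 = 297 × 420 mm
A4: ⌊420/2⌋ × 297 = 210 × 297 mm
A5: ⌊297/2⌋ × 210 = 148 × 210 mm
A6: ⌊210/2⌋ × 148 = 105 × 148 mm
A7: ⌊148/2⌋ × 105 = 74 × 105 mm

74 × 105 mm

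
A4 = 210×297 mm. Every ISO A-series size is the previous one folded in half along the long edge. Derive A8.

52 × 74 mm

A5: ⌊297/2⌋ × 210 = 148 × 210 mm
A6: ⌊210/2⌋ × 148 = 105 × 148 mm
A7: ⌊148/2⌋ × 105 = 74 × 105 mm
A8: ⌊105/2⌋ × 74 = 52 × 74 mm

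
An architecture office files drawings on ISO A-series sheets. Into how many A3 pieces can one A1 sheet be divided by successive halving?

4

Each ISO step halves the sheet: 1 × A1 → 2 × A2 → 4 × A3
From A1 to A3 is 2 halving steps: 2^2 = 4.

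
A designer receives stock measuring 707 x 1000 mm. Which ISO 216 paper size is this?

B1 (707 × 1000 mm)

Aspect ratio 1000/707 ≈ 1.414 — close to the ISO √2 ≈ 1.414.
In the B-series (B0 = 1000 × 1414 mm): B1 = 707 × 1000 mm.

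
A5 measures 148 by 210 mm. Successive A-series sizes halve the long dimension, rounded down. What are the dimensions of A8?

A6: ⌊210/2⌋ × 148 = 105 × 148 mm
A7: ⌊148/2⌋ × 105 = 74 × 105 mm
A8: ⌊105/2⌋ × 74 = 52 × 74 mm

52 × 74 mm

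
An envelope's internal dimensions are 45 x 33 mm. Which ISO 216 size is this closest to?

Aspect ratio 45/33 ≈ 1.364 (ISO target is √2 ≈ 1.414).
In the B-series (B0 = 1000 × 1414 mm): B10 = 31 × 44 mm.
Off by 3 mm total — nearest standard size.

B10 (31 × 44 mm)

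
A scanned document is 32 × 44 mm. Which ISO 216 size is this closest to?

Aspect ratio 44/32 ≈ 1.375 (ISO target is √2 ≈ 1.414).
In the B-series (B0 = 1000 × 1414 mm): B10 = 31 × 44 mm.
Off by 1 mm total — nearest standard size.

B10 (31 × 44 mm)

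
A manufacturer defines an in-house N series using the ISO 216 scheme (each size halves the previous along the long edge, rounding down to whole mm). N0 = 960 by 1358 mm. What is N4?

240 × 339 mm

N1 = 679 × 960 mm (from N0 by 1 halving).
N2: ⌊960/2⌋ × 679 = 480 × 679 mm
N3: ⌊679/2⌋ × 480 = 339 × 480 mm
N4: ⌊480/2⌋ × 339 = 240 × 339 mm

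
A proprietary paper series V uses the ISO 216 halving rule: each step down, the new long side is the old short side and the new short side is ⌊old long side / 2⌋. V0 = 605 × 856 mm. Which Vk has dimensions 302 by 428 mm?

V0: 605 × 856 mm
V1: 428 × 605 mm
V2: 302 × 428 mm
V3: 214 × 302 mm
→ matches V2.

V2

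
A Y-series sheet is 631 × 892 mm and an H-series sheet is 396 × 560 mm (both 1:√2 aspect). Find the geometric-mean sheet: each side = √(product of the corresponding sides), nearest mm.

Short side: √(631 · 396) = √249876 ≈ 499.9 → 500 mm
Long side: √(892 · 560) = √499520 ≈ 706.8 → 707 mm

500 × 707 mm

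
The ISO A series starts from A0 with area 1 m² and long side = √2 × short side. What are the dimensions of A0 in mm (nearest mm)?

Let the short side be w mm. Then the long side is w√2 and w · w√2 = 10⁶ mm².
w² = 10⁶/√2, so w = 1000 / 2^(1/4) ≈ 840.9 mm; long side = 1000 · 2^(1/4) ≈ 1189.2 mm.

841 × 1189 mm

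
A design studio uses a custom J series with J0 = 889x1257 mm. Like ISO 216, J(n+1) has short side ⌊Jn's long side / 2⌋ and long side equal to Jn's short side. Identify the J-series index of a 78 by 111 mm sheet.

J7

J0: 889 × 1257 mm
J1: 628 × 889 mm
J2: 444 × 628 mm
J3: 314 × 444 mm
J4: 222 × 314 mm
J5: 157 × 222 mm
J6: 111 × 157 mm
J7: 78 × 111 mm
J8: 55 × 78 mm
→ matches J7.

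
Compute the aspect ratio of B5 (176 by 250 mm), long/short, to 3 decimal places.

250 / 176 = 1.420
ISO 216 targets √2 ≈ 1.414; the +0.006 deviation is from mm rounding.

1.420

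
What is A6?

A0 = 841 × 1189 mm (A0 has area 1 m², aspect 1:√2).
A1: ⌊1189/2⌋ × 841 = 594 × 841 mm
A2: ⌊841/2⌋ × 594 = 420 × 594 mm
A3: ⌊594/2⌋ × 420 = 297 × 420 mm
A4: ⌊420/2⌋ × 297 = 210 × 297 mm
A5: ⌊297/2⌋ × 210 = 148 × 210 mm
A6: ⌊210/2⌋ × 148 = 105 × 148 mm

105 × 148 mm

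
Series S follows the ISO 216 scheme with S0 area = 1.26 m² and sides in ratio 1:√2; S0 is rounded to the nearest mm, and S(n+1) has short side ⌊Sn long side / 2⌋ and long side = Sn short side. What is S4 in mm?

236 × 333 mm

Let S0's short side be w mm. w · w√2 = 1.26 m² = 1,260,000 mm², so w ≈ 943.9 mm and w√2 ≈ 1334.9 mm → S0 = 944 × 1335 mm.
S1: ⌊1335/2⌋ × 944 = 667 × 944 mm
S2: ⌊944/2⌋ × 667 = 472 × 667 mm
S3: ⌊667/2⌋ × 472 = 333 × 472 mm
S4: ⌊472/2⌋ × 333 = 236 × 333 mm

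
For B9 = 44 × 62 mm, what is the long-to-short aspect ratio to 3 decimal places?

62 / 44 = 1.409
ISO 216 targets √2 ≈ 1.414; the -0.005 deviation is from mm rounding.

1.409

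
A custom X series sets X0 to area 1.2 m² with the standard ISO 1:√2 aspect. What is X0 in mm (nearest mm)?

921 × 1303 mm

Let the short side be w mm. Then w · w√2 = 1.2 m² = 1,200,000 mm².
w² = 1,200,000/√2, so w ≈ 921.2 mm; long side = w√2 ≈ 1302.7 mm.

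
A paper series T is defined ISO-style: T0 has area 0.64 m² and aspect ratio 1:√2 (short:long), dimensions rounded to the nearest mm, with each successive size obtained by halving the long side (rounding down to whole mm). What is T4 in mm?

168 × 237 mm

Let T0's short side be w mm. w · w√2 = 0.64 m² = 640,000 mm², so w ≈ 672.7 mm and w√2 ≈ 951.4 mm → T0 = 673 × 951 mm.
T1: ⌊951/2⌋ × 673 = 475 × 673 mm
T2: ⌊673/2⌋ × 475 = 336 × 475 mm
T3: ⌊475/2⌋ × 336 = 237 × 336 mm
T4: ⌊336/2⌋ × 237 = 168 × 237 mm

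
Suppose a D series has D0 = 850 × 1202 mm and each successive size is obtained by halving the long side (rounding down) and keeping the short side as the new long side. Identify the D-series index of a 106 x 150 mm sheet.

D6

D0: 850 × 1202 mm
D1: 601 × 850 mm
D2: 425 × 601 mm
D3: 300 × 425 mm
D4: 212 × 300 mm
D5: 150 × 212 mm
D6: 106 × 150 mm
D7: 75 × 106 mm
→ matches D6.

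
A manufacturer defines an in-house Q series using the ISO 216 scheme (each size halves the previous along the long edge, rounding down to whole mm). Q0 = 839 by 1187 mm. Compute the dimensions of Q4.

Q1: ⌊1187/2⌋ × 839 = 593 × 839 mm
Q2: ⌊839/2⌋ × 593 = 419 × 593 mm
Q3: ⌊593/2⌋ × 419 = 296 × 419 mm
Q4: ⌊419/2⌋ × 296 = 209 × 296 mm

209 × 296 mm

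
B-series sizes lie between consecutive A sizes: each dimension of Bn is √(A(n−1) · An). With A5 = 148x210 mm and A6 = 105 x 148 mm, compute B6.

125 × 176 mm

Short side: √(148 · 105) = √15540 ≈ 124.7 → 125 mm
Long side: √(210 · 148) = √31080 ≈ 176.3 → 176 mm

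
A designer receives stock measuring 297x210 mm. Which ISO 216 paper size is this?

Aspect ratio 297/210 ≈ 1.414 — close to the ISO √2 ≈ 1.414.
In the A-series (A0 area = 1 m²): A4 = 210 × 297 mm.

A4 (210 × 297 mm)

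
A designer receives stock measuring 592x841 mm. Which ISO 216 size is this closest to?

A1 (594 × 841 mm)

Aspect ratio 841/592 ≈ 1.421 — close to the ISO √2 ≈ 1.414.
In the A-series (A0 area = 1 m²): A1 = 594 × 841 mm.
Off by 2 mm total — nearest standard size.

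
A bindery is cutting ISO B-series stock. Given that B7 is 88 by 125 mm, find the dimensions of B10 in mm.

31 × 44 mm

B8: ⌊125/2⌋ × 88 = 62 × 88 mm
B9: ⌊88/2⌋ × 62 = 44 × 62 mm
B10: ⌊62/2⌋ × 44 = 31 × 44 mm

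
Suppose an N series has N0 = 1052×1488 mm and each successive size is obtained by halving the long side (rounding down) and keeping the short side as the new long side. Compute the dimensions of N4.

N1: ⌊1488/2⌋ × 1052 = 744 × 1052 mm
N2: ⌊1052/2⌋ × 744 = 526 × 744 mm
N3: ⌊744/2⌋ × 526 = 372 × 526 mm
N4: ⌊526/2⌋ × 372 = 263 × 372 mm

263 × 372 mm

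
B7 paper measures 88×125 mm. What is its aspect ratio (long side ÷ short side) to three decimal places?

1.420

125 / 88 = 1.420
ISO 216 targets √2 ≈ 1.414; the +0.006 deviation is from mm rounding.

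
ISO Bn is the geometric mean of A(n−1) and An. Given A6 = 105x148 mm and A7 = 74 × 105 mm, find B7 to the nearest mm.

88 × 125 mm

Short side: √(105 · 74) = √7770 ≈ 88.1 → 88 mm
Long side: √(148 · 105) = √15540 ≈ 124.7 → 125 mm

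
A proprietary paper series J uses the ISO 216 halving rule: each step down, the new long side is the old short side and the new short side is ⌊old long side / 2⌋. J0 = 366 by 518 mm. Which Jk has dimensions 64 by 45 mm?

J6

J0: 366 × 518 mm
J1: 259 × 366 mm
J2: 183 × 259 mm
J3: 129 × 183 mm
J4: 91 × 129 mm
J5: 64 × 91 mm
J6: 45 × 64 mm
J7: 32 × 45 mm
→ matches J6.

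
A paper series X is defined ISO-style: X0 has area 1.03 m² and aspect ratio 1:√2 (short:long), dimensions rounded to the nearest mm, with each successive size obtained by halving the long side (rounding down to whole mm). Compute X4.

Let X0's short side be w mm. w · w√2 = 1.03 m² = 1,030,000 mm², so w ≈ 853.4 mm and w√2 ≈ 1206.9 mm → X0 = 853 × 1207 mm.
X1: ⌊1207/2⌋ × 853 = 603 × 853 mm
X2: ⌊853/2⌋ × 603 = 426 × 603 mm
X3: ⌊603/2⌋ × 426 = 301 × 426 mm
X4: ⌊426/2⌋ × 301 = 213 × 301 mm

213 × 301 mm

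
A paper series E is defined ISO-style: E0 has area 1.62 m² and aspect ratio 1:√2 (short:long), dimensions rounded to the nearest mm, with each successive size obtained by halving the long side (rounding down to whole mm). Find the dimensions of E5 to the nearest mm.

189 × 267 mm

Let E0's short side be w mm. w · w√2 = 1.62 m² = 1,620,000 mm², so w ≈ 1070.3 mm and w√2 ≈ 1513.6 mm → E0 = 1070 × 1514 mm.
E1: ⌊1514/2⌋ × 1070 = 757 × 1070 mm
E2: ⌊1070/2⌋ × 757 = 535 × 757 mm
E3: ⌊757/2⌋ × 535 = 378 × 535 mm
E4: ⌊535/2⌋ × 378 = 267 × 378 mm
E5: ⌊378/2⌋ × 267 = 189 × 267 mm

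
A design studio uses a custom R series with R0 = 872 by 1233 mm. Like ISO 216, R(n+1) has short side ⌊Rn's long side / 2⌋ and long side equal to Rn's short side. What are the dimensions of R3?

R1: ⌊1233/2⌋ × 872 = 616 × 872 mm
R2: ⌊872/2⌋ × 616 = 436 × 616 mm
R3: ⌊616/2⌋ × 436 = 308 × 436 mm

308 × 436 mm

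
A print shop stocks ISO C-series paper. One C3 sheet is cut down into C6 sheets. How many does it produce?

8

Each ISO step halves the sheet: 1 × C3 → 2 × C4 → 4 × C5 → 8 × C6
From C3 to C6 is 3 halving steps: 2^3 = 8.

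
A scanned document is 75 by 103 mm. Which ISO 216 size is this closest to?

Aspect ratio 103/75 ≈ 1.373 (ISO target is √2 ≈ 1.414).
In the A-series (A0 area = 1 m²): A7 = 74 × 105 mm.
Off by 3 mm total — nearest standard size.

A7 (74 × 105 mm)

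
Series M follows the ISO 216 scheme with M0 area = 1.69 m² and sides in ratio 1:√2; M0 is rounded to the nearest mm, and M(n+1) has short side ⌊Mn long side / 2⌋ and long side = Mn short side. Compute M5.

193 × 273 mm

Let M0's short side be w mm. w · w√2 = 1.69 m² = 1,690,000 mm², so w ≈ 1093.2 mm and w√2 ≈ 1546.0 mm → M0 = 1093 × 1546 mm.
M1: ⌊1546/2⌋ × 1093 = 773 × 1093 mm
M2: ⌊1093/2⌋ × 773 = 546 × 773 mm
M3: ⌊773/2⌋ × 546 = 386 × 546 mm
M4: ⌊546/2⌋ × 386 = 273 × 386 mm
M5: ⌊386/2⌋ × 273 = 193 × 273 mm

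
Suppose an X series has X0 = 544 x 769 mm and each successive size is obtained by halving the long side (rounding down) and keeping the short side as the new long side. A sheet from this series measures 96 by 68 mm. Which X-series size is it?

X6

X0: 544 × 769 mm
X1: 384 × 544 mm
X2: 272 × 384 mm
X3: 192 × 272 mm
X4: 136 × 192 mm
X5: 96 × 136 mm
X6: 68 × 96 mm
X7: 48 × 68 mm
→ matches X6.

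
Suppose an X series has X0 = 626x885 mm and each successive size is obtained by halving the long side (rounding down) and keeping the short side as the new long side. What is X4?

X1: ⌊885/2⌋ × 626 = 442 × 626 mm
X2: ⌊626/2⌋ × 442 = 313 × 442 mm
X3: ⌊442/2⌋ × 313 = 221 × 313 mm
X4: ⌊313/2⌋ × 221 = 156 × 221 mm

156 × 221 mm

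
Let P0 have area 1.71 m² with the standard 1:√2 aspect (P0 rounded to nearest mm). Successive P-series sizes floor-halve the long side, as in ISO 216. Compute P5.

Let P0's short side be w mm. w · w√2 = 1.71 m² = 1,710,000 mm², so w ≈ 1099.6 mm and w√2 ≈ 1555.1 mm → P0 = 1100 × 1555 mm.
P1: ⌊1555/2⌋ × 1100 = 777 × 1100 mm
P2: ⌊1100/2⌋ × 777 = 550 × 777 mm
P3: ⌊777/2⌋ × 550 = 388 × 550 mm
P4: ⌊550/2⌋ × 388 = 275 × 388 mm
P5: ⌊388/2⌋ × 275 = 194 × 275 mm

194 × 275 mm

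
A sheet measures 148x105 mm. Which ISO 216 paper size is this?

Aspect ratio 148/105 ≈ 1.410 — close to the ISO √2 ≈ 1.414.
In the A-series (A0 area = 1 m²): A6 = 105 × 148 mm.

A6 (105 × 148 mm)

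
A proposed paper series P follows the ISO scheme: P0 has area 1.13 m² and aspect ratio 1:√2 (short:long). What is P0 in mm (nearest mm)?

Let the short side be w mm. Then w · w√2 = 1.13 m² = 1,130,000 mm².
w² = 1,130,000/√2, so w ≈ 893.9 mm; long side = w√2 ≈ 1264.1 mm.

894 × 1264 mm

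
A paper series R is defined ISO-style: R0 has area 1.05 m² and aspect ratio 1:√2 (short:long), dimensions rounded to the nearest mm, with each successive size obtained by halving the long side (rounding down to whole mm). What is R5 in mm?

Let R0's short side be w mm. w · w√2 = 1.05 m² = 1,050,000 mm², so w ≈ 861.7 mm and w√2 ≈ 1218.6 mm → R0 = 862 × 1219 mm.
R1: ⌊1219/2⌋ × 862 = 609 × 862 mm
R2: ⌊862/2⌋ × 609 = 431 × 609 mm
R3: ⌊609/2⌋ × 431 = 304 × 431 mm
R4: ⌊431/2⌋ × 304 = 215 × 304 mm
R5: ⌊304/2⌋ × 215 = 152 × 215 mm

152 × 215 mm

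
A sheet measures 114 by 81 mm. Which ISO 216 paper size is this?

Aspect ratio 114/81 ≈ 1.407 — close to the ISO √2 ≈ 1.414.
In the C-series (envelope sizes, between A and B): C7 = 81 × 114 mm.

C7 (81 × 114 mm)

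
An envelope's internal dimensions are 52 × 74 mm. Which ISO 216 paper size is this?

Aspect ratio 74/52 ≈ 1.423 — close to the ISO √2 ≈ 1.414.
In the A-series (A0 area = 1 m²): A8 = 52 × 74 mm.

A8 (52 × 74 mm)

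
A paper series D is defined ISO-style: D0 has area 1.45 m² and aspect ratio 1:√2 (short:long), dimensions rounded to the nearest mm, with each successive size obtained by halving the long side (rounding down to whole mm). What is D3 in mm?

Let D0's short side be w mm. w · w√2 = 1.45 m² = 1,450,000 mm², so w ≈ 1012.6 mm and w√2 ≈ 1432.0 mm → D0 = 1013 × 1432 mm.
D1: ⌊1432/2⌋ × 1013 = 716 × 1013 mm
D2: ⌊1013/2⌋ × 716 = 506 × 716 mm
D3: ⌊716/2⌋ × 506 = 358 × 506 mm

358 × 506 mm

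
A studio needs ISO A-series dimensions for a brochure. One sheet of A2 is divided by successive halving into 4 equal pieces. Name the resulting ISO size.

A4

4 = 2^2, so 2 halving steps.
A2 → A3 → … → A4 after 2 steps.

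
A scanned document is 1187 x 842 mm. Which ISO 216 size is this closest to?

A0 (841 × 1189 mm)

Aspect ratio 1187/842 ≈ 1.410 — close to the ISO √2 ≈ 1.414.
In the A-series (A0 area = 1 m²): A0 = 841 × 1189 mm.
Off by 3 mm total — nearest standard size.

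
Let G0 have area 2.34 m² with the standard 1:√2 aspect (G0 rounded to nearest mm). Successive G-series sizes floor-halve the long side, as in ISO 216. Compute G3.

454 × 643 mm

Let G0's short side be w mm. w · w√2 = 2.34 m² = 2,340,000 mm², so w ≈ 1286.3 mm and w√2 ≈ 1819.1 mm → G0 = 1286 × 1819 mm.
G1: ⌊1819/2⌋ × 1286 = 909 × 1286 mm
G2: ⌊1286/2⌋ × 909 = 643 × 909 mm
G3: ⌊909/2⌋ × 643 = 454 × 643 mm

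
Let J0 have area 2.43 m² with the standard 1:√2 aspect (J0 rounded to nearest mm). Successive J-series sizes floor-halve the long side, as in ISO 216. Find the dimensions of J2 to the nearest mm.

655 × 927 mm

Let J0's short side be w mm. w · w√2 = 2.43 m² = 2,430,000 mm², so w ≈ 1310.8 mm and w√2 ≈ 1853.8 mm → J0 = 1311 × 1854 mm.
J1: ⌊1854/2⌋ × 1311 = 927 × 1311 mm
J2: ⌊1311/2⌋ × 927 = 655 × 927 mm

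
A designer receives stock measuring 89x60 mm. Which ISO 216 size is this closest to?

B8 (62 × 88 mm)

Aspect ratio 89/60 ≈ 1.483 (ISO target is √2 ≈ 1.414).
In the B-series (B0 = 1000 × 1414 mm): B8 = 62 × 88 mm.
Off by 3 mm total — nearest standard size.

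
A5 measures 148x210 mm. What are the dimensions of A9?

A6: ⌊210/2⌋ × 148 = 105 × 148 mm
A7: ⌊148/2⌋ × 105 = 74 × 105 mm
A8: ⌊105/2⌋ × 74 = 52 × 74 mm
A9: ⌊74/2⌋ × 52 = 37 × 52 mm

37 × 52 mm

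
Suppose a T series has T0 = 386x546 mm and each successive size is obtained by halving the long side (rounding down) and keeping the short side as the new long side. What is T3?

T1: ⌊546/2⌋ × 386 = 273 × 386 mm
T2: ⌊386/2⌋ × 273 = 193 × 273 mm
T3: ⌊273/2⌋ × 193 = 136 × 193 mm

136 × 193 mm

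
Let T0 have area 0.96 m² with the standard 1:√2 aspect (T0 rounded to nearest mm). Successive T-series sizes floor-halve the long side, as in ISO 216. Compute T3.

291 × 412 mm

Let T0's short side be w mm. w · w√2 = 0.96 m² = 960,000 mm², so w ≈ 823.9 mm and w√2 ≈ 1165.2 mm → T0 = 824 × 1165 mm.
T1: ⌊1165/2⌋ × 824 = 582 × 824 mm
T2: ⌊824/2⌋ × 582 = 412 × 582 mm
T3: ⌊582/2⌋ × 412 = 291 × 412 mm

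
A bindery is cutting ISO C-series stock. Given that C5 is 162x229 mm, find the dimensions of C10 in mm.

C6: ⌊229/2⌋ × 162 = 114 × 162 mm
C7: ⌊162/2⌋ × 114 = 81 × 114 mm
C8: ⌊114/2⌋ × 81 = 57 × 81 mm
C9: ⌊81/2⌋ × 57 = 40 × 57 mm
C10: ⌊57/2⌋ × 40 = 28 × 40 mm

28 × 40 mm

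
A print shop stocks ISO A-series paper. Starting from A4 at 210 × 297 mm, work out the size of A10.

A5: ⌊297/2⌋ × 210 = 148 × 210 mm
A6: ⌊210/2⌋ × 148 = 105 × 148 mm
A7: ⌊148/2⌋ × 105 = 74 × 105 mm
A8: ⌊105/2⌋ × 74 = 52 × 74 mm
A9: ⌊74/2⌋ × 52 = 37 × 52 mm
A10: ⌊52/2⌋ × 37 = 26 × 37 mm

26 × 37 mm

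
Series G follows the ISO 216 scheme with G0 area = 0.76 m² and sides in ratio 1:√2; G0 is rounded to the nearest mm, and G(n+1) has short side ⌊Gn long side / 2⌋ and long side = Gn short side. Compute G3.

Let G0's short side be w mm. w · w√2 = 0.76 m² = 760,000 mm², so w ≈ 733.1 mm and w√2 ≈ 1036.7 mm → G0 = 733 × 1037 mm.
G1: ⌊1037/2⌋ × 733 = 518 × 733 mm
G2: ⌊733/2⌋ × 518 = 366 × 518 mm
G3: ⌊518/2⌋ × 366 = 259 × 366 mm

259 × 366 mm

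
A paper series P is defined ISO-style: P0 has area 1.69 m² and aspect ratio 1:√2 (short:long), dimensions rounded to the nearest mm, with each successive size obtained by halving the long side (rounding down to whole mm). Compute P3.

Let P0's short side be w mm. w · w√2 = 1.69 m² = 1,690,000 mm², so w ≈ 1093.2 mm and w√2 ≈ 1546.0 mm → P0 = 1093 × 1546 mm.
P1: ⌊1546/2⌋ × 1093 = 773 × 1093 mm
P2: ⌊1093/2⌋ × 773 = 546 × 773 mm
P3: ⌊773/2⌋ × 546 = 386 × 546 mm

386 × 546 mm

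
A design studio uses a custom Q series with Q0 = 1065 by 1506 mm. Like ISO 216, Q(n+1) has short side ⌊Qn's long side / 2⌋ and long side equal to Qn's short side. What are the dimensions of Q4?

266 × 376 mm

Q1: ⌊1506/2⌋ × 1065 = 753 × 1065 mm
Q2: ⌊1065/2⌋ × 753 = 532 × 753 mm
Q3: ⌊753/2⌋ × 532 = 376 × 532 mm
Q4: ⌊532/2⌋ × 376 = 266 × 376 mm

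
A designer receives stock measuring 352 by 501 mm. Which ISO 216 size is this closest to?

B3 (353 × 500 mm)

Aspect ratio 501/352 ≈ 1.423 — close to the ISO √2 ≈ 1.414.
In the B-series (B0 = 1000 × 1414 mm): B3 = 353 × 500 mm.
Off by 2 mm total — nearest standard size.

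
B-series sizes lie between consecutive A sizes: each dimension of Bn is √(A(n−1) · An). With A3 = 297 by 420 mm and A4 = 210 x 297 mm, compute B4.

250 × 353 mm

Short side: √(297 · 210) = √62370 ≈ 249.7 → 250 mm
Long side: √(420 · 297) = √124740 ≈ 353.2 → 353 mm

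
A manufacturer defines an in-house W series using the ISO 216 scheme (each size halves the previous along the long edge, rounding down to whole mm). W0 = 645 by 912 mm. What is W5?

114 × 161 mm

W1: ⌊912/2⌋ × 645 = 456 × 645 mm
W2: ⌊645/2⌋ × 456 = 322 × 456 mm
W3: ⌊456/2⌋ × 322 = 228 × 322 mm
W4: ⌊322/2⌋ × 228 = 161 × 228 mm
W5: ⌊228/2⌋ × 161 = 114 × 161 mm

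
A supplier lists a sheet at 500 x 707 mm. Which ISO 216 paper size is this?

B2 (500 × 707 mm)

Aspect ratio 707/500 ≈ 1.414 — close to the ISO √2 ≈ 1.414.
In the B-series (B0 = 1000 × 1414 mm): B2 = 500 × 707 mm.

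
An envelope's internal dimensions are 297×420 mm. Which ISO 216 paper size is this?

Aspect ratio 420/297 ≈ 1.414 — close to the ISO √2 ≈ 1.414.
In the A-series (A0 area = 1 m²): A3 = 297 × 420 mm.

A3 (297 × 420 mm)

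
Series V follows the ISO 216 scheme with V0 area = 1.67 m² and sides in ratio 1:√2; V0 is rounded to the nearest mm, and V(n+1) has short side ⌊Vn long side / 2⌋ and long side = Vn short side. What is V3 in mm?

Let V0's short side be w mm. w · w√2 = 1.67 m² = 1,670,000 mm², so w ≈ 1086.7 mm and w√2 ≈ 1536.8 mm → V0 = 1087 × 1537 mm.
V1: ⌊1537/2⌋ × 1087 = 768 × 1087 mm
V2: ⌊1087/2⌋ × 768 = 543 × 768 mm
V3: ⌊768/2⌋ × 543 = 384 × 543 mm

384 × 543 mm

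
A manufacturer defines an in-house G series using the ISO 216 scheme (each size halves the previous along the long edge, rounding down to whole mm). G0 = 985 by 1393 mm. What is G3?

G1: ⌊1393/2⌋ × 985 = 696 × 985 mm
G2: ⌊985/2⌋ × 696 = 492 × 696 mm
G3: ⌊696/2⌋ × 492 = 348 × 492 mm

348 × 492 mm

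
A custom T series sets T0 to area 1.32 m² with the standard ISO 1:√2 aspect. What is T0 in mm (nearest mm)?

Let the short side be w mm. Then w · w√2 = 1.32 m² = 1,320,000 mm².
w² = 1,320,000/√2, so w ≈ 966.1 mm; long side = w√2 ≈ 1366.3 mm.

966 × 1366 mm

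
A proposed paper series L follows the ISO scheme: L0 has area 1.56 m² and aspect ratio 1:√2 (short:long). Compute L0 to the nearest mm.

Let the short side be w mm. Then w · w√2 = 1.56 m² = 1,560,000 mm².
w² = 1,560,000/√2, so w ≈ 1050.3 mm; long side = w√2 ≈ 1485.3 mm.

1050 × 1485 mm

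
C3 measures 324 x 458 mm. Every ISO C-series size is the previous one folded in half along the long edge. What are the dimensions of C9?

C4: ⌊458/2⌋ × 324 = 229 × 324 mm
C5: ⌊324/2⌋ × 229 = 162 × 229 mm
C6: ⌊229/2⌋ × 162 = 114 × 162 mm
C7: ⌊162/2⌋ × 114 = 81 × 114 mm
C8: ⌊114/2⌋ × 81 = 57 × 81 mm
C9: ⌊81/2⌋ × 57 = 40 × 57 mm

40 × 57 mm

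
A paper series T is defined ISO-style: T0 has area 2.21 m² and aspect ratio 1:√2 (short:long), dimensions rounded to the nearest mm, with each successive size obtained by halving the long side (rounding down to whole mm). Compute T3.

442 × 625 mm

Let T0's short side be w mm. w · w√2 = 2.21 m² = 2,210,000 mm², so w ≈ 1250.1 mm and w√2 ≈ 1767.9 mm → T0 = 1250 × 1768 mm.
T1: ⌊1768/2⌋ × 1250 = 884 × 1250 mm
T2: ⌊1250/2⌋ × 884 = 625 × 884 mm
T3: ⌊884/2⌋ × 625 = 442 × 625 mm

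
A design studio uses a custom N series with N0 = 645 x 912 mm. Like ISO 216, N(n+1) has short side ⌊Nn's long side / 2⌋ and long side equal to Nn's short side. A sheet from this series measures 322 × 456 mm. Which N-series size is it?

N2

N0: 645 × 912 mm
N1: 456 × 645 mm
N2: 322 × 456 mm
N3: 228 × 322 mm
→ matches N2.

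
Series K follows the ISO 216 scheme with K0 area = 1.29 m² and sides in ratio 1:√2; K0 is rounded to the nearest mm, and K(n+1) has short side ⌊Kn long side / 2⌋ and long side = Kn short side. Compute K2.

477 × 675 mm

Let K0's short side be w mm. w · w√2 = 1.29 m² = 1,290,000 mm², so w ≈ 955.1 mm and w√2 ≈ 1350.7 mm → K0 = 955 × 1351 mm.
K1: ⌊1351/2⌋ × 955 = 675 × 955 mm
K2: ⌊955/2⌋ × 675 = 477 × 675 mm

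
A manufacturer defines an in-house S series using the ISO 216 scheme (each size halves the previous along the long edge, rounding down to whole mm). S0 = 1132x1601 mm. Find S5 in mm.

200 × 283 mm

S1: ⌊1601/2⌋ × 1132 = 800 × 1132 mm
S2: ⌊1132/2⌋ × 800 = 566 × 800 mm
S3: ⌊800/2⌋ × 566 = 400 × 566 mm
S4: ⌊566/2⌋ × 400 = 283 × 400 mm
S5: ⌊400/2⌋ × 283 = 200 × 283 mm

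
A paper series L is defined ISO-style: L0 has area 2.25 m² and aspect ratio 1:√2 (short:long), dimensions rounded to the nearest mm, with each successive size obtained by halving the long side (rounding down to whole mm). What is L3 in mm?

Let L0's short side be w mm. w · w√2 = 2.25 m² = 2,250,000 mm², so w ≈ 1261.3 mm and w√2 ≈ 1783.8 mm → L0 = 1261 × 1784 mm.
L1: ⌊1784/2⌋ × 1261 = 892 × 1261 mm
L2: ⌊1261/2⌋ × 892 = 630 × 892 mm
L3: ⌊892/2⌋ × 630 = 446 × 630 mm

446 × 630 mm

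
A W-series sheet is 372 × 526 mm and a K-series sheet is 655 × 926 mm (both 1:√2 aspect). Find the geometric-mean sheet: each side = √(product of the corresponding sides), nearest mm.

Short side: √(372 · 655) = √243660 ≈ 493.6 → 494 mm
Long side: √(526 · 926) = √487076 ≈ 697.9 → 698 mm

494 × 698 mm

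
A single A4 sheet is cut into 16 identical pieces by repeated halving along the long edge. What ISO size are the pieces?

A8

16 = 2^4, so 4 halving steps.
A4 → A5 → … → A8 after 4 steps.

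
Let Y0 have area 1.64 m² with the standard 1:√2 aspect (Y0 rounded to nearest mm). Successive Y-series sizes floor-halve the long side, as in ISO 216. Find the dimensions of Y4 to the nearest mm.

Let Y0's short side be w mm. w · w√2 = 1.64 m² = 1,640,000 mm², so w ≈ 1076.9 mm and w√2 ≈ 1522.9 mm → Y0 = 1077 × 1523 mm.
Y1: ⌊1523/2⌋ × 1077 = 761 × 1077 mm
Y2: ⌊1077/2⌋ × 761 = 538 × 761 mm
Y3: ⌊761/2⌋ × 538 = 380 × 538 mm
Y4: ⌊538/2⌋ × 380 = 269 × 380 mm

269 × 380 mm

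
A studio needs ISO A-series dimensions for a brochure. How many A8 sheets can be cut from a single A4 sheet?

16

Each ISO step halves the sheet: 1 × A4 → 2 × A5 → 4 × A6 → 8 × A7 → …
From A4 to A8 is 4 halving steps: 2^4 = 16.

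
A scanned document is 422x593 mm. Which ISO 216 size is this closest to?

A2 (420 × 594 mm)

Aspect ratio 593/422 ≈ 1.405 — close to the ISO √2 ≈ 1.414.
In the A-series (A0 area = 1 m²): A2 = 420 × 594 mm.
Off by 3 mm total — nearest standard size.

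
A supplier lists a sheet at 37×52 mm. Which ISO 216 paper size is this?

A9 (37 × 52 mm)

Aspect ratio 52/37 ≈ 1.405 — close to the ISO √2 ≈ 1.414.
In the A-series (A0 area = 1 m²): A9 = 37 × 52 mm.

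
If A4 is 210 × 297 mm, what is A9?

37 × 52 mm

A5: ⌊297/2⌋ × 210 = 148 × 210 mm
A6: ⌊210/2⌋ × 148 = 105 × 148 mm
A7: ⌊148/2⌋ × 105 = 74 × 105 mm
A8: ⌊105/2⌋ × 74 = 52 × 74 mm
A9: ⌊74/2⌋ × 52 = 37 × 52 mm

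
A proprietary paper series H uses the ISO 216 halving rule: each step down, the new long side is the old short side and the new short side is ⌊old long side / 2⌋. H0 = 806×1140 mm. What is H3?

H1: ⌊1140/2⌋ × 806 = 570 × 806 mm
H2: ⌊806/2⌋ × 570 = 403 × 570 mm
H3: ⌊570/2⌋ × 403 = 285 × 403 mm

285 × 403 mm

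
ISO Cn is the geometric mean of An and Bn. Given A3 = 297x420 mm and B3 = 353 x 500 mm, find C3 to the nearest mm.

Short side: √(297 · 353) = √104841 ≈ 323.8 → 324 mm
Long side: √(420 · 500) = √210000 ≈ 458.3 → 458 mm

324 × 458 mm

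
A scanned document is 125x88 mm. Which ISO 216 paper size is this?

B7 (88 × 125 mm)

Aspect ratio 125/88 ≈ 1.420 — close to the ISO √2 ≈ 1.414.
In the B-series (B0 = 1000 × 1414 mm): B7 = 88 × 125 mm.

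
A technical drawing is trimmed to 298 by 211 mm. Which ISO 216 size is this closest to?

A4 (210 × 297 mm)

Aspect ratio 298/211 ≈ 1.412 — close to the ISO √2 ≈ 1.414.
In the A-series (A0 area = 1 m²): A4 = 210 × 297 mm.
Off by 2 mm total — nearest standard size.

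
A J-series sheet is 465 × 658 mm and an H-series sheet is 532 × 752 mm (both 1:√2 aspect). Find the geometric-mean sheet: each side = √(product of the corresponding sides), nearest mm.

497 × 703 mm

Short side: √(465 · 532) = √247380 ≈ 497.4 → 497 mm
Long side: √(658 · 752) = √494816 ≈ 703.4 → 703 mm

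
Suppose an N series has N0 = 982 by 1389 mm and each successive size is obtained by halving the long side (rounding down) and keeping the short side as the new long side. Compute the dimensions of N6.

N1 = 694 × 982 mm (from N0 by 1 halving).
N2: ⌊982/2⌋ × 694 = 491 × 694 mm
N3: ⌊694/2⌋ × 491 = 347 × 491 mm
N4: ⌊491/2⌋ × 347 = 245 × 347 mm
N5: ⌊347/2⌋ × 245 = 173 × 245 mm
N6: ⌊245/2⌋ × 173 = 122 × 173 mm

122 × 173 mm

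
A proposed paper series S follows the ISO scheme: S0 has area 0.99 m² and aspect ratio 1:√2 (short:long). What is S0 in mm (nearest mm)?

837 × 1183 mm

Let the short side be w mm. Then w · w√2 = 0.99 m² = 990,000 mm².
w² = 990,000/√2, so w ≈ 836.7 mm; long side = w√2 ≈ 1183.2 mm.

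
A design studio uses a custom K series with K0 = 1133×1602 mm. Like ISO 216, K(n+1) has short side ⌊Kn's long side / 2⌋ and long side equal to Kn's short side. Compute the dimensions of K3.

400 × 566 mm

K1 = 801 × 1133 mm (from K0 by 1 halving).
K2: ⌊1133/2⌋ × 801 = 566 × 801 mm
K3: ⌊801/2⌋ × 566 = 400 × 566 mm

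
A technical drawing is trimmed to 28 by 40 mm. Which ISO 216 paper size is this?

Aspect ratio 40/28 ≈ 1.429 — close to the ISO √2 ≈ 1.414.
In the C-series (envelope sizes, between A and B): C10 = 28 × 40 mm.

C10 (28 × 40 mm)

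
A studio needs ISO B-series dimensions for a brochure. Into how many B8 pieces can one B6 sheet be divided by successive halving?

4

Each ISO step halves the sheet: 1 × B6 → 2 × B7 → 4 × B8
From B6 to B8 is 2 halving steps: 2^2 = 4.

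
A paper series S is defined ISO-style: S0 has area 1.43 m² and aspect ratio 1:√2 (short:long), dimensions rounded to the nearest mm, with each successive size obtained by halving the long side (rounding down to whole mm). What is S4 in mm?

251 × 355 mm

Let S0's short side be w mm. w · w√2 = 1.43 m² = 1,430,000 mm², so w ≈ 1005.6 mm and w√2 ≈ 1422.1 mm → S0 = 1006 × 1422 mm.
S1: ⌊1422/2⌋ × 1006 = 711 × 1006 mm
S2: ⌊1006/2⌋ × 711 = 503 × 711 mm
S3: ⌊711/2⌋ × 503 = 355 × 503 mm
S4: ⌊503/2⌋ × 355 = 251 × 355 mm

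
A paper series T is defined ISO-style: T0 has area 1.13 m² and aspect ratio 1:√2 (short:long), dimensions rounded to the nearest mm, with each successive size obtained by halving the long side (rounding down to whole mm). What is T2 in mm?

447 × 632 mm

Let T0's short side be w mm. w · w√2 = 1.13 m² = 1,130,000 mm², so w ≈ 893.9 mm and w√2 ≈ 1264.1 mm → T0 = 894 × 1264 mm.
T1: ⌊1264/2⌋ × 894 = 632 × 894 mm
T2: ⌊894/2⌋ × 632 = 447 × 632 mm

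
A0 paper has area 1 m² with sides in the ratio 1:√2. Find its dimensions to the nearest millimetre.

Let the short side be w mm. Then the long side is w√2 and w · w√2 = 10⁶ mm².
w² = 10⁶/√2, so w = 1000 / 2^(1/4) ≈ 840.9 mm; long side = 1000 · 2^(1/4) ≈ 1189.2 mm.

841 × 1189 mm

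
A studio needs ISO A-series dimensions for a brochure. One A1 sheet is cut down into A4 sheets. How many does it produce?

8

A1 = 594 × 841 mm; A4 = 210 × 297 mm.
Each halving step doubles the count; 3 steps from A1 to A4.
2^3 = 8.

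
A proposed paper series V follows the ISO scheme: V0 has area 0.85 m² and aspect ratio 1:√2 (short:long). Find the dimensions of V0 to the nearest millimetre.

775 × 1096 mm

Let the short side be w mm. Then w · w√2 = 0.85 m² = 850,000 mm².
w² = 850,000/√2, so w ≈ 775.3 mm; long side = w√2 ≈ 1096.4 mm.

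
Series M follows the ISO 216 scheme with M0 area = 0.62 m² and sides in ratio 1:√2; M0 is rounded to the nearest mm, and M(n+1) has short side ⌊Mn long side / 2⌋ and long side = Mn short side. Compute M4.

Let M0's short side be w mm. w · w√2 = 0.62 m² = 620,000 mm², so w ≈ 662.1 mm and w√2 ≈ 936.4 mm → M0 = 662 × 936 mm.
M1: ⌊936/2⌋ × 662 = 468 × 662 mm
M2: ⌊662/2⌋ × 468 = 331 × 468 mm
M3: ⌊468/2⌋ × 331 = 234 × 331 mm
M4: ⌊331/2⌋ × 234 = 165 × 234 mm

165 × 234 mm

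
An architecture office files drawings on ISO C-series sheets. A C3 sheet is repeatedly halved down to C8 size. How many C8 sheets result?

32

Each ISO step halves the sheet: 1 × C3 → 2 × C4 → 4 × C5 → 8 × C6 → …
From C3 to C8 is 5 halving steps: 2^5 = 32.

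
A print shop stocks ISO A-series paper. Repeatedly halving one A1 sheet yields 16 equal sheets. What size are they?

A5

16 = 2^4, so 4 halving steps.
A1 → A2 → … → A5 after 4 steps.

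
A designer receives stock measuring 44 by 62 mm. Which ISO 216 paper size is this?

Aspect ratio 62/44 ≈ 1.409 — close to the ISO √2 ≈ 1.414.
In the B-series (B0 = 1000 × 1414 mm): B9 = 44 × 62 mm.

B9 (44 × 62 mm)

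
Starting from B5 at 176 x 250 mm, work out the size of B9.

44 × 62 mm

B6: ⌊250/2⌋ × 176 = 125 × 176 mm
B7: ⌊176/2⌋ × 125 = 88 × 125 mm
B8: ⌊125/2⌋ × 88 = 62 × 88 mm
B9: ⌊88/2⌋ × 62 = 44 × 62 mm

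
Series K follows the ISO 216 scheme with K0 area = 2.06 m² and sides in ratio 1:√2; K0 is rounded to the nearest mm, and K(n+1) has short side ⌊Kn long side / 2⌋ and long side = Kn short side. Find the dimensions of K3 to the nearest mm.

Let K0's short side be w mm. w · w√2 = 2.06 m² = 2,060,000 mm², so w ≈ 1206.9 mm and w√2 ≈ 1706.8 mm → K0 = 1207 × 1707 mm.
K1: ⌊1707/2⌋ × 1207 = 853 × 1207 mm
K2: ⌊1207/2⌋ × 853 = 603 × 853 mm
K3: ⌊853/2⌋ × 603 = 426 × 603 mm

426 × 603 mm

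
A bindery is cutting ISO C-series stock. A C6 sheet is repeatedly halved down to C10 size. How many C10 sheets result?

16

C6 = 114 × 162 mm; C10 = 28 × 40 mm.
Each halving step doubles the count; 4 steps from C6 to C10.
2^4 = 16.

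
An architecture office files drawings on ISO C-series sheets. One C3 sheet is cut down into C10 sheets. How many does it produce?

128

Each ISO step halves the sheet: 1 × C3 → 2 × C4 → 4 × C5 → 8 × C6 → …
From C3 to C10 is 7 halving steps: 2^7 = 128.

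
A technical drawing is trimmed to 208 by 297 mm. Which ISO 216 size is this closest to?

Aspect ratio 297/208 ≈ 1.428 — close to the ISO √2 ≈ 1.414.
In the A-series (A0 area = 1 m²): A4 = 210 × 297 mm.
Off by 2 mm total — nearest standard size.

A4 (210 × 297 mm)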